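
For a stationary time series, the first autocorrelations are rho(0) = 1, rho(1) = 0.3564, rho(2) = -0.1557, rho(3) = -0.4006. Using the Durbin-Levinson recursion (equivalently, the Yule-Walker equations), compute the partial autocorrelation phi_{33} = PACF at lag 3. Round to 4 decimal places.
\phi_{33} = -0.2709

The PACF at lag k is phi_{kk}, the last component of the solution
to the Yule-Walker system G_k phi = r_k where
  (G_k)_{ij} = rho(|i - j|), (r_k)_i = rho(i), i,j = 1..k.
Equivalently, Durbin-Levinson gives phi_{kk} iteratively:
  phi_{11} = rho(1)
  phi_{kk} = [rho(k) - sum_{j=1..k-1} phi_{k-1,j} rho(k-j)]
            / [1 - sum_{j=1..k-1} phi_{k-1,j} rho(j)],
  phi_{k,j} = phi_{k-1,j} - phi_{kk} phi_{k-1,k-j},  j = 1..k-1.
Step k = 1:
  phi_11 = rho(1) = 0.3564.
Step k = 2:
  phi_22 = [rho(2) - phi_11 rho(1)] / [1 - phi_11 rho(1)] = [-0.1557 - (0.3564)(0.3564)] / [1 - (0.3564)(0.3564)]
         = -0.28272096 / 0.87297904 = -0.323858.
  Update: phi_21 = phi_11 - phi_22 phi_11 = 0.3564 - (-0.323858)(0.3564) = 0.471823.
Step k = 3:
  phi_33 = [rho(3) - phi_21 rho(2) - phi_22 rho(1)] / [1 - phi_21 rho(1) - phi_22 rho(2)]
    numerator   = -0.4006 - (0.471823)(-0.1557) - (-0.323858)(0.3564) = -0.2117143
    denominator = 1 - (0.471823)(0.3564) - (-0.323858)(-0.1557) = 0.78141769
  phi_33 = -0.2117143 / 0.78141769 = -0.2709.
Therefore phi_{33} = -0.2709.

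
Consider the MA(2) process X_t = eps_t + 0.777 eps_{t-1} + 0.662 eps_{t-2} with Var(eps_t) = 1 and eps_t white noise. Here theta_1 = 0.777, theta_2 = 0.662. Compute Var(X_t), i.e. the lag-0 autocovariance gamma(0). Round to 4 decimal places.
\gamma(0) = 2.0420

For an MA(q) process X_t = eps_t + sum_i theta_i eps_{t-i} with
Var(eps_t) = sigma^2, the variance is
  gamma(0) = sigma^2 * (1 + sum_i theta_i^2).
  sum_i theta_i^2 = (0.777)^2 + (0.662)^2 = 0.603729 + 0.438244 = 1.041973.
  gamma(0) = 1 * (1 + 1.041973) = 1 * 2.041973 = 2.041973, which rounds to 2.0420.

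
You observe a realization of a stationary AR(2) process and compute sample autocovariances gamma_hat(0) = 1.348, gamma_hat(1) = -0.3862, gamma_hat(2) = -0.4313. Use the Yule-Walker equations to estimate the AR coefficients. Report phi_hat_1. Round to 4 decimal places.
\hat\phi_{1} = -0.4120

The Yule-Walker equations for an AR(p) process read, in matrix form,
  Gamma_p phi = r_p,   with   (Gamma_p)_{ij} = gamma(|i - j|),
                       (r_p)_i = gamma(i),   i,j = 1..p.
Substitute the sample gammas (Toeplitz matrix and right-hand side of size 2):
  Gamma_p = [[1.348, -0.3862], [-0.3862, 1.348]]
  r_p     = [-0.3862, -0.4313]
Written out:
  1.348 phi_1 - 0.3862 phi_2 = -0.3862
  -0.3862 phi_1 + 1.348 phi_2 = -0.4313
Solve by Cramer's rule:
  det = gamma(0)^2 - gamma(1)^2 = (1.348)^2 - (-0.3862)^2 = 1.817104 - 0.14915044 = 1.66795356
  phi_hat_1 = [gamma(1) gamma(0) - gamma(1) gamma(2)] / det = [(-0.3862)(1.348) - (-0.3862)(-0.4313)] / 1.66795356 = -0.68716566 / 1.66795356 = -0.412
  phi_hat_2 = [gamma(0) gamma(2) - gamma(1)^2] / det = [(1.348)(-0.4313) - (-0.3862)^2] / 1.66795356 = -0.73054284 / 1.66795356 = -0.438
So phi_hat = [-0.4120, -0.4380].
Therefore phi_hat_1 = -0.4120.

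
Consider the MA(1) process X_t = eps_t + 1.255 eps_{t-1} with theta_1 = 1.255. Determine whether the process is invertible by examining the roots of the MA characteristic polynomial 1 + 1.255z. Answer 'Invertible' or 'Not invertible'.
\text{Not invertible}

The MA(q) characteristic polynomial is P(z) = 1 + 1.255z.
Invertibility requires all roots to lie outside the unit circle, i.e. |z| > 1 for every root.
This is linear in z: 1 + (1.255) z = 0  =>  z = -1/(1.255) = -0.796813,  |z| = 0.796813.
Moduli of all roots: 0.7968.
All moduli strictly greater than 1? No.
Verdict: Not invertible.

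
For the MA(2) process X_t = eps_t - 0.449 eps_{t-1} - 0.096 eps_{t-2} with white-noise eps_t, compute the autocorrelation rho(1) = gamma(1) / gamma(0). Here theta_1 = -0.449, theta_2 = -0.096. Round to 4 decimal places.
\rho(1) = -0.3352

For an MA(q) process with theta_0 = 1, the autocovariance is
  gamma(k) = sigma^2 * sum_{i=0..q-k} theta_i * theta_{i+k},
and rho(k) = gamma(k) / gamma(0). Sigma^2 cancels.
  numerator   = (1)*(-0.449) + (-0.449)*(-0.096) = -0.405896.
  denominator = (1)^2 + (-0.449)^2 + (-0.096)^2 = 1.210817.
  rho(1) = -0.405896 / 1.210817 = -0.3352.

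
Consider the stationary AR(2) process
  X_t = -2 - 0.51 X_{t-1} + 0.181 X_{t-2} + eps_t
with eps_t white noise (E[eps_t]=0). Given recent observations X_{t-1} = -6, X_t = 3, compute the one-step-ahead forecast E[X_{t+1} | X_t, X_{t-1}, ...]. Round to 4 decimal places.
E[X_{t+1} \mid \mathcal F_t] = -4.6160

For an AR(p) model X_t = c + sum_i phi_i X_{t-i} + eps_t, the
one-step-ahead conditional mean is
  E[X_{t+1} | X_t, ...] = c + sum_i phi_i X_{t+1-i}.
Substitute known values:
  E[X_{t+1} | ...] = -2 + (-0.51) * (3) + (0.181) * (-6)
                   = -4.6160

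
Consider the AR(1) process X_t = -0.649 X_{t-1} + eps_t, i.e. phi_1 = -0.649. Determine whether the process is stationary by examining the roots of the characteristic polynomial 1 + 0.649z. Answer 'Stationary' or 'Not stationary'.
\text{Stationary}

The AR(p) characteristic polynomial is P(z) = 1 + 0.649z.
Stationarity requires all roots to lie outside the unit circle, i.e. |z| > 1 for every root.
This is linear in z: 1 + (0.649) z = 0  =>  z = -1/(0.649) = -1.540832,  |z| = 1.540832.
Moduli of all roots: 1.5408.
All moduli strictly greater than 1? Yes.
Verdict: Stationary.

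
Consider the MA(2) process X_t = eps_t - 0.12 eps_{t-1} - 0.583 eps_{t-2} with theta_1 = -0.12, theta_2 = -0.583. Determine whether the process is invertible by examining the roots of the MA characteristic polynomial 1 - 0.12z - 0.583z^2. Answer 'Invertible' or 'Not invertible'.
\text{Invertible}

The MA(q) characteristic polynomial is P(z) = 1 - 0.12z - 0.583z^2.
Invertibility requires all roots to lie outside the unit circle, i.e. |z| > 1 for every root.
Set 1 + (-0.12) z + (-0.583) z^2 = 0, i.e. a z^2 + b z + c = 0 with a = -0.583, b = -0.12, c = 1.
Discriminant D = b^2 - 4ac = (-0.12)^2 - 4*(-0.583)*1 = 0.0144 - (-2.332) = 2.3464.
D >= 0, so the roots are real: z = (-b +/- sqrt(D)) / (2a) = (0.12 +/- 1.531796) / (-1.166).
  z_1 = (0.12 + 1.531796) / (-1.166) = -1.4166,   |z_1| = 1.4166.
  z_2 = (0.12 - 1.531796) / (-1.166) = 1.2108,   |z_2| = 1.2108.
Moduli of all roots: 1.4166, 1.2108.
All moduli strictly greater than 1? Yes.
Verdict: Invertible.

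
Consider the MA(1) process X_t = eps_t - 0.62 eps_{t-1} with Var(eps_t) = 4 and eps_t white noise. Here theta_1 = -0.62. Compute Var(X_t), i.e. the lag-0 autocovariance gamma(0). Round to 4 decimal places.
\gamma(0) = 5.5376

For an MA(q) process X_t = eps_t + sum_i theta_i eps_{t-i} with
Var(eps_t) = sigma^2, the variance is
  gamma(0) = sigma^2 * (1 + sum_i theta_i^2).
  sum_i theta_i^2 = (-0.62)^2 = 0.3844.
  gamma(0) = 4 * (1 + 0.3844) = 4 * 1.3844 = 5.5376.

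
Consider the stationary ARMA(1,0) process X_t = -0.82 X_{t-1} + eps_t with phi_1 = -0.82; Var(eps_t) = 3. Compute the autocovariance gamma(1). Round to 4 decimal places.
\gamma(1) = -7.5092

Multiply the model equation by X_{t-k} and take expectations. With theta_0 = psi_0 = 1 and psi_j the MA(infinity) weights, this gives
  gamma(k) - sum_i phi_i gamma(k-i) = c_k,
  c_k = sigma^2 * sum_{j=k..q} theta_j psi_{j-k}   (c_k = 0 for k > q),
using gamma(-m) = gamma(m).
Pure AR (q = 0): c_0 = sigma^2 = 3, c_k = 0 for k >= 1.
Equations for k = 0 and k = 1 (AR order 1):
  gamma(0) = phi_1 gamma(1) + c_0
  gamma(1) = phi_1 gamma(0) + c_1
Substituting the second into the first: gamma(0) (1 - phi_1^2) = c_0 + phi_1 c_1, so
  gamma(0) = c_0 / (1 - phi_1^2) = 3 / (1 - (-0.82)^2) = 3 / 0.3276 = 9.157509.
  gamma(1) = phi_1 gamma(0) = (-0.82)(9.157509) = -7.509158.
Therefore gamma(1) = -7.5092 (to 4 decimal places).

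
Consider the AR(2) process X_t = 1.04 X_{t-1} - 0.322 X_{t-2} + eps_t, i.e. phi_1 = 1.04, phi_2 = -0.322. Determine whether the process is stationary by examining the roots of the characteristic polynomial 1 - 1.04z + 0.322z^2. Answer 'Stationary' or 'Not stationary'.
\text{Stationary}

The AR(p) characteristic polynomial is P(z) = 1 - 1.04z + 0.322z^2.
Stationarity requires all roots to lie outside the unit circle, i.e. |z| > 1 for every root.
Set 1 + (-1.04) z + (0.322) z^2 = 0, i.e. a z^2 + b z + c = 0 with a = 0.322, b = -1.04, c = 1.
Discriminant D = b^2 - 4ac = (-1.04)^2 - 4*(0.322)*1 = 1.0816 - (1.288) = -0.2064.
D < 0, so the roots are the complex-conjugate pair z = (-b +/- i sqrt(-D)) / (2a) = 1.6149 +/- 0.7055i.
For a conjugate pair |z|^2 = z * conj(z) = (product of roots) = c/a = 1/(0.322) = 3.10559, so |z| = sqrt(3.10559) = 1.7623 for both roots.
Moduli of all roots: 1.7623, 1.7623.
All moduli strictly greater than 1? Yes.
Verdict: Stationary.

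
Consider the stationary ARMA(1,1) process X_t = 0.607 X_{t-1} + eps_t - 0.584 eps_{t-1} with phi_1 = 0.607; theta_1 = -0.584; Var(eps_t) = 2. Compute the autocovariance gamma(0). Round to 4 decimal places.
\gamma(0) = 2.0017

Multiply the model equation by X_{t-k} and take expectations. With theta_0 = psi_0 = 1 and psi_j the MA(infinity) weights, this gives
  gamma(k) - sum_i phi_i gamma(k-i) = c_k,
  c_k = sigma^2 * sum_{j=k..q} theta_j psi_{j-k}   (c_k = 0 for k > q),
using gamma(-m) = gamma(m).
psi-weights needed (psi_j = theta_j + sum_i phi_i psi_{j-i}):
  psi_1 = theta_1 + phi_1 = -0.584 + (0.607) = 0.023
Right-hand sides:
  c_0 = sigma^2 (1 + theta_1 psi_1) = 2 * (1 + (-0.584)(0.023)) = 2 * 0.986568 = 1.973136
  c_1 = sigma^2 theta_1 = 2 * (-0.584) = -1.168
  c_2 = 0
Equations for k = 0 and k = 1 (AR order 1):
  gamma(0) = phi_1 gamma(1) + c_0
  gamma(1) = phi_1 gamma(0) + c_1
Substituting the second into the first: gamma(0) (1 - phi_1^2) = c_0 + phi_1 c_1, so
  gamma(0) = (c_0 + phi_1 c_1) / (1 - phi_1^2) = (1.973136 + (0.607)(-1.168)) / (1 - (0.607)^2) = 1.26416 / 0.631551 = 2.001675.
Therefore gamma(0) = 2.0017 (to 4 decimal places).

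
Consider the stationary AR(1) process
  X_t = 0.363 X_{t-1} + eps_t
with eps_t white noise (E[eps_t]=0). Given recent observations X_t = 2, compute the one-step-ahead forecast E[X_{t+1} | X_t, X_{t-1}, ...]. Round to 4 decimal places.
E[X_{t+1} \mid \mathcal F_t] = 0.7260

For an AR(p) model X_t = c + sum_i phi_i X_{t-i} + eps_t, the
one-step-ahead conditional mean is
  E[X_{t+1} | X_t, ...] = c + sum_i phi_i X_{t+1-i}.
Substitute known values:
  E[X_{t+1} | ...] = (0.363) * (2)
                   = 0.7260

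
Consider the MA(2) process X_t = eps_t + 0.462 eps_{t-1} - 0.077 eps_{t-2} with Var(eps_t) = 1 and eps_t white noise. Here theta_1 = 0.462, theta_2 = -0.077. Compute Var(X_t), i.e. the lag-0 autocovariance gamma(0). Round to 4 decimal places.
\gamma(0) = 1.2194

For an MA(q) process X_t = eps_t + sum_i theta_i eps_{t-i} with
Var(eps_t) = sigma^2, the variance is
  gamma(0) = sigma^2 * (1 + sum_i theta_i^2).
  sum_i theta_i^2 = (0.462)^2 + (-0.077)^2 = 0.213444 + 0.005929 = 0.219373.
  gamma(0) = 1 * (1 + 0.219373) = 1 * 1.219373 = 1.219373, which rounds to 1.2194.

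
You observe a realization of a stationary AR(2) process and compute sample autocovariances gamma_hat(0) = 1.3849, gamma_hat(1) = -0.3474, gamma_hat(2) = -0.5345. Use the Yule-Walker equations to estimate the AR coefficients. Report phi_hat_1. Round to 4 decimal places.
\hat\phi_{1} = -0.3710

The Yule-Walker equations for an AR(p) process read, in matrix form,
  Gamma_p phi = r_p,   with   (Gamma_p)_{ij} = gamma(|i - j|),
                       (r_p)_i = gamma(i),   i,j = 1..p.
Substitute the sample gammas (Toeplitz matrix and right-hand side of size 2):
  Gamma_p = [[1.3849, -0.3474], [-0.3474, 1.3849]]
  r_p     = [-0.3474, -0.5345]
Written out:
  1.3849 phi_1 - 0.3474 phi_2 = -0.3474
  -0.3474 phi_1 + 1.3849 phi_2 = -0.5345
Solve by Cramer's rule:
  det = gamma(0)^2 - gamma(1)^2 = (1.3849)^2 - (-0.3474)^2 = 1.91794801 - 0.12068676 = 1.79726125
  phi_hat_1 = [gamma(1) gamma(0) - gamma(1) gamma(2)] / det = [(-0.3474)(1.3849) - (-0.3474)(-0.5345)] / 1.79726125 = -0.66679956 / 1.79726125 = -0.371
  phi_hat_2 = [gamma(0) gamma(2) - gamma(1)^2] / det = [(1.3849)(-0.5345) - (-0.3474)^2] / 1.79726125 = -0.86091581 / 1.79726125 = -0.479
So phi_hat = [-0.3710, -0.4790].
Therefore phi_hat_1 = -0.3710.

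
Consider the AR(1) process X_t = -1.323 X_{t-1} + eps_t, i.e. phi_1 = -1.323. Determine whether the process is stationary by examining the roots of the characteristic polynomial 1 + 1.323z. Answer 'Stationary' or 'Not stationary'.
\text{Not stationary}

The AR(p) characteristic polynomial is P(z) = 1 + 1.323z.
Stationarity requires all roots to lie outside the unit circle, i.e. |z| > 1 for every root.
This is linear in z: 1 + (1.323) z = 0  =>  z = -1/(1.323) = -0.755858,  |z| = 0.755858.
Moduli of all roots: 0.7559.
All moduli strictly greater than 1? No.
Verdict: Not stationary.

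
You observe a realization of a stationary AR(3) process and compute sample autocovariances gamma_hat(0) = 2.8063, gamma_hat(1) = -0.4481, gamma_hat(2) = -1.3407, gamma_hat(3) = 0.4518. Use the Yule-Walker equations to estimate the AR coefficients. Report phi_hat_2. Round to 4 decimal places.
\hat\phi_{2} = -0.5290

The Yule-Walker equations for an AR(p) process read, in matrix form,
  Gamma_p phi = r_p,   with   (Gamma_p)_{ij} = gamma(|i - j|),
                       (r_p)_i = gamma(i),   i,j = 1..p.
Substitute the sample gammas (Toeplitz matrix and right-hand side of size 3):
  Gamma_p = [[2.8063, -0.4481, -1.3407], [-0.4481, 2.8063, -0.4481], [-1.3407, -0.4481, 2.8063]]
  r_p     = [-0.4481, -1.3407, 0.4518]
Written out (R1..R3):
  (R1) 2.8063 phi_1 - 0.4481 phi_2 - 1.3407 phi_3 = -0.4481
  (R2) -0.4481 phi_1 + 2.8063 phi_2 - 0.4481 phi_3 = -1.3407
  (R3) -1.3407 phi_1 - 0.4481 phi_2 + 2.8063 phi_3 = 0.4518
Gaussian elimination:
  R2 <- R2 - (-0.4481/2.8063) R1 = R2 - (-0.159676) R1:  2.734749 phi_2 - 0.662178 phi_3 = -1.412251
  R3 <- R3 - (-1.3407/2.8063) R1 = R3 - (-0.477746) R1:  -0.662178 phi_2 + 2.165785 phi_3 = 0.237722
  R3 <- R3 - (-0.662178/2.734749) R2 = R3 - (-0.242135) R2:  2.005449 phi_3 = -0.104233
Back-substitution:
  phi_hat_3 = -0.104233 / 2.005449 = -0.051975
  phi_hat_2 = (-1.412251 - (-0.662178)(-0.051975)) / 2.734749 = -0.528995
  phi_hat_1 = (-0.4481 - (-0.4481)(-0.528995) - (-1.3407)(-0.051975)) / 2.8063 = -0.268975
So phi_hat = [-0.2690, -0.5290, -0.0520].
Therefore phi_hat_2 = -0.5290.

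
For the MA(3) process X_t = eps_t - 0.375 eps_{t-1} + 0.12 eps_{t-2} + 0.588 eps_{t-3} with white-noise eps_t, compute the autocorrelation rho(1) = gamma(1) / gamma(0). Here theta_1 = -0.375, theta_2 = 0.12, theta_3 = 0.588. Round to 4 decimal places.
\rho(1) = -0.2328

For an MA(q) process with theta_0 = 1, the autocovariance is
  gamma(k) = sigma^2 * sum_{i=0..q-k} theta_i * theta_{i+k},
and rho(k) = gamma(k) / gamma(0). Sigma^2 cancels.
  numerator   = (1)*(-0.375) + (-0.375)*(0.12) + (0.12)*(0.588) = -0.34944.
  denominator = (1)^2 + (-0.375)^2 + (0.12)^2 + (0.588)^2 = 1.500769.
  rho(1) = -0.34944 / 1.500769 = -0.2328.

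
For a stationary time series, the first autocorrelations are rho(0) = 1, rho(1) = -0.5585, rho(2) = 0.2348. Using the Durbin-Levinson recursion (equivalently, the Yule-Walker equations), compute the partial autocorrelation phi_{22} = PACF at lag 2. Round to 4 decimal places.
\phi_{22} = -0.1121

The PACF at lag k is phi_{kk}, the last component of the solution
to the Yule-Walker system G_k phi = r_k where
  (G_k)_{ij} = rho(|i - j|), (r_k)_i = rho(i), i,j = 1..k.
Equivalently, Durbin-Levinson gives phi_{kk} iteratively:
  phi_{11} = rho(1)
  phi_{kk} = [rho(k) - sum_{j=1..k-1} phi_{k-1,j} rho(k-j)]
            / [1 - sum_{j=1..k-1} phi_{k-1,j} rho(j)],
  phi_{k,j} = phi_{k-1,j} - phi_{kk} phi_{k-1,k-j},  j = 1..k-1.
Step k = 1:
  phi_11 = rho(1) = -0.5585.
Step k = 2:
  phi_22 = [rho(2) - phi_11 rho(1)] / [1 - phi_11 rho(1)] = [0.2348 - (-0.5585)(-0.5585)] / [1 - (-0.5585)(-0.5585)]
         = -0.07712225 / 0.68807775 = -0.1121.
Therefore phi_{22} = -0.1121.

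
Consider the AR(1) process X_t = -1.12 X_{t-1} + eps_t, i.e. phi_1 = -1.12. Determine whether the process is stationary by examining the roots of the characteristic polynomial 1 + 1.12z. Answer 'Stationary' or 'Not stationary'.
\text{Not stationary}

The AR(p) characteristic polynomial is P(z) = 1 + 1.12z.
Stationarity requires all roots to lie outside the unit circle, i.e. |z| > 1 for every root.
This is linear in z: 1 + (1.12) z = 0  =>  z = -1/(1.12) = -0.892857,  |z| = 0.892857.
Moduli of all roots: 0.8929.
All moduli strictly greater than 1? No.
Verdict: Not stationary.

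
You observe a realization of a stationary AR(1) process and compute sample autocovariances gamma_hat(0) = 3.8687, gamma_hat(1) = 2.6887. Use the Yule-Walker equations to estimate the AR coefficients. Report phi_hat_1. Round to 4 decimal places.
\hat\phi_{1} = 0.6950

The Yule-Walker equations for an AR(p) process read, in matrix form,
  Gamma_p phi = r_p,   with   (Gamma_p)_{ij} = gamma(|i - j|),
                       (r_p)_i = gamma(i),   i,j = 1..p.
Substitute the sample gammas (Toeplitz matrix and right-hand side of size 1):
  Gamma_p = [[3.8687]]
  r_p     = [2.6887]
With p = 1 this is the single equation gamma(0) phi_1 = gamma(1):
  phi_hat_1 = gamma(1) / gamma(0) = 2.6887 / 3.8687 = 0.6950.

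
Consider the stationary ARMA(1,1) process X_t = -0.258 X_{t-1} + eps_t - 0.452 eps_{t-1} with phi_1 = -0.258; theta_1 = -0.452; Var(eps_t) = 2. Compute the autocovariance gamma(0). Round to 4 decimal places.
\gamma(0) = 3.0801

Multiply the model equation by X_{t-k} and take expectations. With theta_0 = psi_0 = 1 and psi_j the MA(infinity) weights, this gives
  gamma(k) - sum_i phi_i gamma(k-i) = c_k,
  c_k = sigma^2 * sum_{j=k..q} theta_j psi_{j-k}   (c_k = 0 for k > q),
using gamma(-m) = gamma(m).
psi-weights needed (psi_j = theta_j + sum_i phi_i psi_{j-i}):
  psi_1 = theta_1 + phi_1 = -0.452 + (-0.258) = -0.71
Right-hand sides:
  c_0 = sigma^2 (1 + theta_1 psi_1) = 2 * (1 + (-0.452)(-0.71)) = 2 * 1.32092 = 2.64184
  c_1 = sigma^2 theta_1 = 2 * (-0.452) = -0.904
  c_2 = 0
Equations for k = 0 and k = 1 (AR order 1):
  gamma(0) = phi_1 gamma(1) + c_0
  gamma(1) = phi_1 gamma(0) + c_1
Substituting the second into the first: gamma(0) (1 - phi_1^2) = c_0 + phi_1 c_1, so
  gamma(0) = (c_0 + phi_1 c_1) / (1 - phi_1^2) = (2.64184 + (-0.258)(-0.904)) / (1 - (-0.258)^2) = 2.875072 / 0.933436 = 3.080095.
Therefore gamma(0) = 3.0801 (to 4 decimal places).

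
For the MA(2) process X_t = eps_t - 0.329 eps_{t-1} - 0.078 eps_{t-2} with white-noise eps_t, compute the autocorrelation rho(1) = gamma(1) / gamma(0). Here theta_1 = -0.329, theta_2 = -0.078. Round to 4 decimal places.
\rho(1) = -0.2722

For an MA(q) process with theta_0 = 1, the autocovariance is
  gamma(k) = sigma^2 * sum_{i=0..q-k} theta_i * theta_{i+k},
and rho(k) = gamma(k) / gamma(0). Sigma^2 cancels.
  numerator   = (1)*(-0.329) + (-0.329)*(-0.078) = -0.303338.
  denominator = (1)^2 + (-0.329)^2 + (-0.078)^2 = 1.114325.
  rho(1) = -0.303338 / 1.114325 = -0.2722.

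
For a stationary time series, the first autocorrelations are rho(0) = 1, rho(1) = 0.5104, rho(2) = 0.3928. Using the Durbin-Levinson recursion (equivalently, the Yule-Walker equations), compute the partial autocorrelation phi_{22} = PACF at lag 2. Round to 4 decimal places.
\phi_{22} = 0.1789

The PACF at lag k is phi_{kk}, the last component of the solution
to the Yule-Walker system G_k phi = r_k where
  (G_k)_{ij} = rho(|i - j|), (r_k)_i = rho(i), i,j = 1..k.
Equivalently, Durbin-Levinson gives phi_{kk} iteratively:
  phi_{11} = rho(1)
  phi_{kk} = [rho(k) - sum_{j=1..k-1} phi_{k-1,j} rho(k-j)]
            / [1 - sum_{j=1..k-1} phi_{k-1,j} rho(j)],
  phi_{k,j} = phi_{k-1,j} - phi_{kk} phi_{k-1,k-j},  j = 1..k-1.
Step k = 1:
  phi_11 = rho(1) = 0.5104.
Step k = 2:
  phi_22 = [rho(2) - phi_11 rho(1)] / [1 - phi_11 rho(1)] = [0.3928 - (0.5104)(0.5104)] / [1 - (0.5104)(0.5104)]
         = 0.13229184 / 0.73949184 = 0.1789.
Therefore phi_{22} = 0.1789.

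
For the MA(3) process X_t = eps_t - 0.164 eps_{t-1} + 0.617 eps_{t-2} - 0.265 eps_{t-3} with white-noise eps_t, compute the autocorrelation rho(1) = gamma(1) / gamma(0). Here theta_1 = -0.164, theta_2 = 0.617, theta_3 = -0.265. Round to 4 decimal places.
\rho(1) = -0.2901

For an MA(q) process with theta_0 = 1, the autocovariance is
  gamma(k) = sigma^2 * sum_{i=0..q-k} theta_i * theta_{i+k},
and rho(k) = gamma(k) / gamma(0). Sigma^2 cancels.
  numerator   = (1)*(-0.164) + (-0.164)*(0.617) + (0.617)*(-0.265) = -0.428693.
  denominator = (1)^2 + (-0.164)^2 + (0.617)^2 + (-0.265)^2 = 1.47781.
  rho(1) = -0.428693 / 1.47781 = -0.2901.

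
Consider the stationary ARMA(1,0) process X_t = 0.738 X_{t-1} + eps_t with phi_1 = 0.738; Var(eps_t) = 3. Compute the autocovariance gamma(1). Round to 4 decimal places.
\gamma(1) = 4.8621

Multiply the model equation by X_{t-k} and take expectations. With theta_0 = psi_0 = 1 and psi_j the MA(infinity) weights, this gives
  gamma(k) - sum_i phi_i gamma(k-i) = c_k,
  c_k = sigma^2 * sum_{j=k..q} theta_j psi_{j-k}   (c_k = 0 for k > q),
using gamma(-m) = gamma(m).
Pure AR (q = 0): c_0 = sigma^2 = 3, c_k = 0 for k >= 1.
Equations for k = 0 and k = 1 (AR order 1):
  gamma(0) = phi_1 gamma(1) + c_0
  gamma(1) = phi_1 gamma(0) + c_1
Substituting the second into the first: gamma(0) (1 - phi_1^2) = c_0 + phi_1 c_1, so
  gamma(0) = c_0 / (1 - phi_1^2) = 3 / (1 - (0.738)^2) = 3 / 0.455356 = 6.588252.
  gamma(1) = phi_1 gamma(0) = (0.738)(6.588252) = 4.86213.
Therefore gamma(1) = 4.8621 (to 4 decimal places).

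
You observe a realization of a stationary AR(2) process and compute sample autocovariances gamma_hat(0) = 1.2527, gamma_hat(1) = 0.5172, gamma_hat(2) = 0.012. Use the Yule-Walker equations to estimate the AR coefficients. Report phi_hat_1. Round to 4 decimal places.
\hat\phi_{1} = 0.4929

The Yule-Walker equations for an AR(p) process read, in matrix form,
  Gamma_p phi = r_p,   with   (Gamma_p)_{ij} = gamma(|i - j|),
                       (r_p)_i = gamma(i),   i,j = 1..p.
Substitute the sample gammas (Toeplitz matrix and right-hand side of size 2):
  Gamma_p = [[1.2527, 0.5172], [0.5172, 1.2527]]
  r_p     = [0.5172, 0.012]
Written out:
  1.2527 phi_1 + 0.5172 phi_2 = 0.5172
  0.5172 phi_1 + 1.2527 phi_2 = 0.012
Solve by Cramer's rule:
  det = gamma(0)^2 - gamma(1)^2 = (1.2527)^2 - (0.5172)^2 = 1.56925729 - 0.26749584 = 1.30176145
  phi_hat_1 = [gamma(1) gamma(0) - gamma(1) gamma(2)] / det = [(0.5172)(1.2527) - (0.5172)(0.012)] / 1.30176145 = 0.64169004 / 1.30176145 = 0.4929
  phi_hat_2 = [gamma(0) gamma(2) - gamma(1)^2] / det = [(1.2527)(0.012) - (0.5172)^2] / 1.30176145 = -0.25246344 / 1.30176145 = -0.1939
So phi_hat = [0.4929, -0.1939].
Therefore phi_hat_1 = 0.4929.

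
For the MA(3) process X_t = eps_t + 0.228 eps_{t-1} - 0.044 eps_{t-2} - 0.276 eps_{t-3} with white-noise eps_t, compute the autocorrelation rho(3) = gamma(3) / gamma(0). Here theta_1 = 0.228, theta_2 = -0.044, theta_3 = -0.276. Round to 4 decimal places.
\rho(3) = -0.2442

For an MA(q) process with theta_0 = 1, the autocovariance is
  gamma(k) = sigma^2 * sum_{i=0..q-k} theta_i * theta_{i+k},
and rho(k) = gamma(k) / gamma(0). Sigma^2 cancels.
  numerator   = (1)*(-0.276) = -0.276.
  denominator = (1)^2 + (0.228)^2 + (-0.044)^2 + (-0.276)^2 = 1.130096.
  rho(3) = -0.276 / 1.130096 = -0.2442.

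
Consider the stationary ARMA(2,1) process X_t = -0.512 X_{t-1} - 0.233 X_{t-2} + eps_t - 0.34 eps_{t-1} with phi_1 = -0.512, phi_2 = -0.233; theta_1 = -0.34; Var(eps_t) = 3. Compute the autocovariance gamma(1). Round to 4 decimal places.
\gamma(1) = -3.0524

Multiply the model equation by X_{t-k} and take expectations. With theta_0 = psi_0 = 1 and psi_j the MA(infinity) weights, this gives
  gamma(k) - sum_i phi_i gamma(k-i) = c_k,
  c_k = sigma^2 * sum_{j=k..q} theta_j psi_{j-k}   (c_k = 0 for k > q),
using gamma(-m) = gamma(m).
psi-weights needed (psi_j = theta_j + sum_i phi_i psi_{j-i}):
  psi_1 = theta_1 + phi_1 = -0.34 + (-0.512) = -0.852
Right-hand sides:
  c_0 = sigma^2 (1 + theta_1 psi_1) = 3 * (1 + (-0.34)(-0.852)) = 3 * 1.28968 = 3.86904
  c_1 = sigma^2 theta_1 = 3 * (-0.34) = -1.02
  c_2 = 0
Equations for k = 0, 1, 2 (AR order 2, c_2 = 0):
  (E0) gamma(0) = phi_1 gamma(1) + phi_2 gamma(2) + c_0
  (E1) gamma(1) = phi_1 gamma(0) + phi_2 gamma(1) + c_1
  (E2) gamma(2) = phi_1 gamma(1) + phi_2 gamma(0)
From (E1): gamma(1) = A gamma(0) + B with
  A = phi_1 / (1 - phi_2) = -0.512 / 1.233 = -0.415247,   B = c_1 / (1 - phi_2) = -1.02 / 1.233 = -0.827251.
Insert (E2) into (E0): gamma(0) (1 - phi_2^2) = phi_1 (1 + phi_2) gamma(1) + c_0.
  phi_1 (1 + phi_2) = (-0.512)(0.767) = -0.392704,   1 - phi_2^2 = 0.945711.
Replace gamma(1) by A gamma(0) + B and collect gamma(0):
  gamma(0) [0.945711 - (-0.392704)(-0.415247)] = (-0.392704)(-0.827251) + 3.86904
  gamma(0) * 0.782642 = 4.193905
  gamma(0) = 4.193905 / 0.782642 = 5.358652.
  gamma(1) = A gamma(0) + B = (-0.415247)(5.358652) + (-0.827251) = -3.052417.
Therefore gamma(1) = -3.0524 (to 4 decimal places).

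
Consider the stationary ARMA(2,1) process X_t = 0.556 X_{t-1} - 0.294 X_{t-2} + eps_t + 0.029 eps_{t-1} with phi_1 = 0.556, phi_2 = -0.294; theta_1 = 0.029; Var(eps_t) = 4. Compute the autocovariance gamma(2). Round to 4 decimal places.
\gamma(2) = -0.2537

Multiply the model equation by X_{t-k} and take expectations. With theta_0 = psi_0 = 1 and psi_j the MA(infinity) weights, this gives
  gamma(k) - sum_i phi_i gamma(k-i) = c_k,
  c_k = sigma^2 * sum_{j=k..q} theta_j psi_{j-k}   (c_k = 0 for k > q),
using gamma(-m) = gamma(m).
psi-weights needed (psi_j = theta_j + sum_i phi_i psi_{j-i}):
  psi_1 = theta_1 + phi_1 = 0.029 + (0.556) = 0.585
Right-hand sides:
  c_0 = sigma^2 (1 + theta_1 psi_1) = 4 * (1 + (0.029)(0.585)) = 4 * 1.016965 = 4.06786
  c_1 = sigma^2 theta_1 = 4 * (0.029) = 0.116
  c_2 = 0
Equations for k = 0, 1, 2 (AR order 2, c_2 = 0):
  (E0) gamma(0) = phi_1 gamma(1) + phi_2 gamma(2) + c_0
  (E1) gamma(1) = phi_1 gamma(0) + phi_2 gamma(1) + c_1
  (E2) gamma(2) = phi_1 gamma(1) + phi_2 gamma(0)
From (E1): gamma(1) = A gamma(0) + B with
  A = phi_1 / (1 - phi_2) = 0.556 / 1.294 = 0.429675,   B = c_1 / (1 - phi_2) = 0.116 / 1.294 = 0.089645.
Insert (E2) into (E0): gamma(0) (1 - phi_2^2) = phi_1 (1 + phi_2) gamma(1) + c_0.
  phi_1 (1 + phi_2) = (0.556)(0.706) = 0.392536,   1 - phi_2^2 = 0.913564.
Replace gamma(1) by A gamma(0) + B and collect gamma(0):
  gamma(0) [0.913564 - (0.392536)(0.429675)] = (0.392536)(0.089645) + 4.06786
  gamma(0) * 0.744901 = 4.103049
  gamma(0) = 4.103049 / 0.744901 = 5.50818.
  gamma(1) = A gamma(0) + B = (0.429675)(5.50818) + (0.089645) = 2.456374.
  gamma(2) = phi_1 gamma(1) + phi_2 gamma(0) = (0.556)(2.456374) + (-0.294)(5.50818) = -0.253661.
Therefore gamma(2) = -0.2537 (to 4 decimal places).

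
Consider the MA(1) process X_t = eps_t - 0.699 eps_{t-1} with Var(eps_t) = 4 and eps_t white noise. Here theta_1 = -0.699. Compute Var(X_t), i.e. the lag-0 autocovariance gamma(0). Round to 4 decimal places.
\gamma(0) = 5.9544

For an MA(q) process X_t = eps_t + sum_i theta_i eps_{t-i} with
Var(eps_t) = sigma^2, the variance is
  gamma(0) = sigma^2 * (1 + sum_i theta_i^2).
  sum_i theta_i^2 = (-0.699)^2 = 0.488601.
  gamma(0) = 4 * (1 + 0.488601) = 4 * 1.488601 = 5.954404, which rounds to 5.9544.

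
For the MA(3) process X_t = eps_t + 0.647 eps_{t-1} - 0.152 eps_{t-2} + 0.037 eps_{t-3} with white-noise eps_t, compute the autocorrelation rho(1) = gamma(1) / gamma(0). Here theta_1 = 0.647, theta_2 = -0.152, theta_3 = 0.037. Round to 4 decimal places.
\rho(1) = 0.3763

For an MA(q) process with theta_0 = 1, the autocovariance is
  gamma(k) = sigma^2 * sum_{i=0..q-k} theta_i * theta_{i+k},
and rho(k) = gamma(k) / gamma(0). Sigma^2 cancels.
  numerator   = (1)*(0.647) + (0.647)*(-0.152) + (-0.152)*(0.037) = 0.543032.
  denominator = (1)^2 + (0.647)^2 + (-0.152)^2 + (0.037)^2 = 1.443082.
  rho(1) = 0.543032 / 1.443082 = 0.3763.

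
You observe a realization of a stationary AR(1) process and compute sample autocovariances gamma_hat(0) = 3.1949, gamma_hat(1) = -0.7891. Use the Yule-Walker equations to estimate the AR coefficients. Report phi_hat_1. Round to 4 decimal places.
\hat\phi_{1} = -0.2470

The Yule-Walker equations for an AR(p) process read, in matrix form,
  Gamma_p phi = r_p,   with   (Gamma_p)_{ij} = gamma(|i - j|),
                       (r_p)_i = gamma(i),   i,j = 1..p.
Substitute the sample gammas (Toeplitz matrix and right-hand side of size 1):
  Gamma_p = [[3.1949]]
  r_p     = [-0.7891]
With p = 1 this is the single equation gamma(0) phi_1 = gamma(1):
  phi_hat_1 = gamma(1) / gamma(0) = -0.7891 / 3.1949 = -0.2470.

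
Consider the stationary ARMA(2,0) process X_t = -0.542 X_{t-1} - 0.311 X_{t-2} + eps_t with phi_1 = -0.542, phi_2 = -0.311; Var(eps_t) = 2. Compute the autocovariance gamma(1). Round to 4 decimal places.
\gamma(1) = -1.1041

Multiply the model equation by X_{t-k} and take expectations. With theta_0 = psi_0 = 1 and psi_j the MA(infinity) weights, this gives
  gamma(k) - sum_i phi_i gamma(k-i) = c_k,
  c_k = sigma^2 * sum_{j=k..q} theta_j psi_{j-k}   (c_k = 0 for k > q),
using gamma(-m) = gamma(m).
Pure AR (q = 0): c_0 = sigma^2 = 2, c_k = 0 for k >= 1.
Equations for k = 0, 1, 2 (AR order 2, c_2 = 0):
  (E0) gamma(0) = phi_1 gamma(1) + phi_2 gamma(2) + c_0
  (E1) gamma(1) = phi_1 gamma(0) + phi_2 gamma(1) + c_1
  (E2) gamma(2) = phi_1 gamma(1) + phi_2 gamma(0)
From (E1): gamma(1) = A gamma(0) + B with
  A = phi_1 / (1 - phi_2) = -0.542 / 1.311 = -0.413425,   B = c_1 / (1 - phi_2) = 0 / 1.311 = 0.
Insert (E2) into (E0): gamma(0) (1 - phi_2^2) = phi_1 (1 + phi_2) gamma(1) + c_0.
  phi_1 (1 + phi_2) = (-0.542)(0.689) = -0.373438,   1 - phi_2^2 = 0.903279.
Replace gamma(1) by A gamma(0) + B and collect gamma(0):
  gamma(0) [0.903279 - (-0.373438)(-0.413425)] = c_0 = 2
  gamma(0) * 0.74889 = 2
  gamma(0) = 2 / 0.74889 = 2.670618.
  gamma(1) = A gamma(0) = (-0.413425)(2.670618) = -1.1041.
Therefore gamma(1) = -1.1041 (to 4 decimal places).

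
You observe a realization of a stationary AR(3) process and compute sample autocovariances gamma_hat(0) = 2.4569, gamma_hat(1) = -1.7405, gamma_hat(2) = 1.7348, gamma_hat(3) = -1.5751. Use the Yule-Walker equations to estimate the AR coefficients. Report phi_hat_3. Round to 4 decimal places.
\hat\phi_{3} = -0.1340

The Yule-Walker equations for an AR(p) process read, in matrix form,
  Gamma_p phi = r_p,   with   (Gamma_p)_{ij} = gamma(|i - j|),
                       (r_p)_i = gamma(i),   i,j = 1..p.
Substitute the sample gammas (Toeplitz matrix and right-hand side of size 3):
  Gamma_p = [[2.4569, -1.7405, 1.7348], [-1.7405, 2.4569, -1.7405], [1.7348, -1.7405, 2.4569]]
  r_p     = [-1.7405, 1.7348, -1.5751]
Written out (R1..R3):
  (R1) 2.4569 phi_1 - 1.7405 phi_2 + 1.7348 phi_3 = -1.7405
  (R2) -1.7405 phi_1 + 2.4569 phi_2 - 1.7405 phi_3 = 1.7348
  (R3) 1.7348 phi_1 - 1.7405 phi_2 + 2.4569 phi_3 = -1.5751
Gaussian elimination:
  R2 <- R2 - (-1.7405/2.4569) R1 = R2 - (-0.708413) R1:  1.223907 phi_2 - 0.511545 phi_3 = 0.501807
  R3 <- R3 - (1.7348/2.4569) R1 = R3 - (0.706093) R1:  -0.511545 phi_2 + 1.23197 phi_3 = -0.346145
  R3 <- R3 - (-0.511545/1.223907) R2 = R3 - (-0.417961) R2:  1.018164 phi_3 = -0.136409
Back-substitution:
  phi_hat_3 = -0.136409 / 1.018164 = -0.133976
  phi_hat_2 = (0.501807 - (-0.511545)(-0.133976)) / 1.223907 = 0.354008
  phi_hat_1 = (-1.7405 - (-1.7405)(0.354008) - (1.7348)(-0.133976)) / 2.4569 = -0.36303
So phi_hat = [-0.3630, 0.3540, -0.1340].
Therefore phi_hat_3 = -0.1340.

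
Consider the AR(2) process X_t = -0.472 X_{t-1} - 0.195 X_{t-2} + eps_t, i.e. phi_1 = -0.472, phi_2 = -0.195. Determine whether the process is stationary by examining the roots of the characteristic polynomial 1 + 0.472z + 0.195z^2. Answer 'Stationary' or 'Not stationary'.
\text{Stationary}

The AR(p) characteristic polynomial is P(z) = 1 + 0.472z + 0.195z^2.
Stationarity requires all roots to lie outside the unit circle, i.e. |z| > 1 for every root.
Set 1 + (0.472) z + (0.195) z^2 = 0, i.e. a z^2 + b z + c = 0 with a = 0.195, b = 0.472, c = 1.
Discriminant D = b^2 - 4ac = (0.472)^2 - 4*(0.195)*1 = 0.222784 - (0.78) = -0.557216.
D < 0, so the roots are the complex-conjugate pair z = (-b +/- i sqrt(-D)) / (2a) = -1.2103 +/- 1.914i.
For a conjugate pair |z|^2 = z * conj(z) = (product of roots) = c/a = 1/(0.195) = 5.128205, so |z| = sqrt(5.128205) = 2.2646 for both roots.
Moduli of all roots: 2.2646, 2.2646.
All moduli strictly greater than 1? Yes.
Verdict: Stationary.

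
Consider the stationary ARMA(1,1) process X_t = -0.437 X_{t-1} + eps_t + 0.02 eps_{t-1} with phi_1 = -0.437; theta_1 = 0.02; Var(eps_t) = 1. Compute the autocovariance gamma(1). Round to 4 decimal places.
\gamma(1) = -0.5109

Multiply the model equation by X_{t-k} and take expectations. With theta_0 = psi_0 = 1 and psi_j the MA(infinity) weights, this gives
  gamma(k) - sum_i phi_i gamma(k-i) = c_k,
  c_k = sigma^2 * sum_{j=k..q} theta_j psi_{j-k}   (c_k = 0 for k > q),
using gamma(-m) = gamma(m).
psi-weights needed (psi_j = theta_j + sum_i phi_i psi_{j-i}):
  psi_1 = theta_1 + phi_1 = 0.02 + (-0.437) = -0.417
Right-hand sides:
  c_0 = sigma^2 (1 + theta_1 psi_1) = 1 * (1 + (0.02)(-0.417)) = 1 * 0.99166 = 0.99166
  c_1 = sigma^2 theta_1 = 1 * (0.02) = 0.02
  c_2 = 0
Equations for k = 0 and k = 1 (AR order 1):
  gamma(0) = phi_1 gamma(1) + c_0
  gamma(1) = phi_1 gamma(0) + c_1
Substituting the second into the first: gamma(0) (1 - phi_1^2) = c_0 + phi_1 c_1, so
  gamma(0) = (c_0 + phi_1 c_1) / (1 - phi_1^2) = (0.99166 + (-0.437)(0.02)) / (1 - (-0.437)^2) = 0.98292 / 0.809031 = 1.214935.
  gamma(1) = phi_1 gamma(0) + c_1 = (-0.437)(1.214935) + (0.02) = -0.510927.
Therefore gamma(1) = -0.5109 (to 4 decimal places).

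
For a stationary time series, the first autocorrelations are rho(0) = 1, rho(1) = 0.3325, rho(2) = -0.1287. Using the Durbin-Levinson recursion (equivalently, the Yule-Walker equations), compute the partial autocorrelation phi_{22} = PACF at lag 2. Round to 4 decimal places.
\phi_{22} = -0.2690

The PACF at lag k is phi_{kk}, the last component of the solution
to the Yule-Walker system G_k phi = r_k where
  (G_k)_{ij} = rho(|i - j|), (r_k)_i = rho(i), i,j = 1..k.
Equivalently, Durbin-Levinson gives phi_{kk} iteratively:
  phi_{11} = rho(1)
  phi_{kk} = [rho(k) - sum_{j=1..k-1} phi_{k-1,j} rho(k-j)]
            / [1 - sum_{j=1..k-1} phi_{k-1,j} rho(j)],
  phi_{k,j} = phi_{k-1,j} - phi_{kk} phi_{k-1,k-j},  j = 1..k-1.
Step k = 1:
  phi_11 = rho(1) = 0.3325.
Step k = 2:
  phi_22 = [rho(2) - phi_11 rho(1)] / [1 - phi_11 rho(1)] = [-0.1287 - (0.3325)(0.3325)] / [1 - (0.3325)(0.3325)]
         = -0.23925625 / 0.88944375 = -0.269.
Therefore phi_{22} = -0.2690.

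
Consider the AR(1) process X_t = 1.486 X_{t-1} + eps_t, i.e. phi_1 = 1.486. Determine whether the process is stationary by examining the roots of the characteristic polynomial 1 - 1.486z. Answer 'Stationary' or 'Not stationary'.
\text{Not stationary}

The AR(p) characteristic polynomial is P(z) = 1 - 1.486z.
Stationarity requires all roots to lie outside the unit circle, i.e. |z| > 1 for every root.
This is linear in z: 1 + (-1.486) z = 0  =>  z = -1/(-1.486) = 0.672948,  |z| = 0.672948.
Moduli of all roots: 0.6729.
All moduli strictly greater than 1? No.
Verdict: Not stationary.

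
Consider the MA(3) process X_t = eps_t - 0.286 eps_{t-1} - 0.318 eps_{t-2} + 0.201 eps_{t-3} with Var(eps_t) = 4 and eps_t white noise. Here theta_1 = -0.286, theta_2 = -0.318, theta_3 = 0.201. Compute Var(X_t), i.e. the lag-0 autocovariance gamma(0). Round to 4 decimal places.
\gamma(0) = 4.8933

For an MA(q) process X_t = eps_t + sum_i theta_i eps_{t-i} with
Var(eps_t) = sigma^2, the variance is
  gamma(0) = sigma^2 * (1 + sum_i theta_i^2).
  sum_i theta_i^2 = (-0.286)^2 + (-0.318)^2 + (0.201)^2 = 0.081796 + 0.101124 + 0.040401 = 0.223321.
  gamma(0) = 4 * (1 + 0.223321) = 4 * 1.223321 = 4.893284, which rounds to 4.8933.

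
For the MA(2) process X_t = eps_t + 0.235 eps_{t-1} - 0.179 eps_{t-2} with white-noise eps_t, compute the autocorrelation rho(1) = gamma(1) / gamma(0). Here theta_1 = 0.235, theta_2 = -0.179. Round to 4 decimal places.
\rho(1) = 0.1774

For an MA(q) process with theta_0 = 1, the autocovariance is
  gamma(k) = sigma^2 * sum_{i=0..q-k} theta_i * theta_{i+k},
and rho(k) = gamma(k) / gamma(0). Sigma^2 cancels.
  numerator   = (1)*(0.235) + (0.235)*(-0.179) = 0.192935.
  denominator = (1)^2 + (0.235)^2 + (-0.179)^2 = 1.087266.
  rho(1) = 0.192935 / 1.087266 = 0.1774.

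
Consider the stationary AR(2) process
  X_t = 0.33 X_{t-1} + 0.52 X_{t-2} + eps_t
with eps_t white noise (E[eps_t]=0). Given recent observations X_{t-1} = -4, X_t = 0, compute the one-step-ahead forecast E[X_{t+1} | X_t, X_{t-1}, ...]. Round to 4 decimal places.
E[X_{t+1} \mid \mathcal F_t] = -2.0800

For an AR(p) model X_t = c + sum_i phi_i X_{t-i} + eps_t, the
one-step-ahead conditional mean is
  E[X_{t+1} | X_t, ...] = c + sum_i phi_i X_{t+1-i}.
Substitute known values:
  E[X_{t+1} | ...] = (0.33) * (0) + (0.52) * (-4)
                   = -2.0800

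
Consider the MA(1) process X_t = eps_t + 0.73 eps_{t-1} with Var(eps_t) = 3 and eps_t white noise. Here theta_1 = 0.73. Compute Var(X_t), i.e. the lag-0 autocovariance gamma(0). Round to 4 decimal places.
\gamma(0) = 4.5987

For an MA(q) process X_t = eps_t + sum_i theta_i eps_{t-i} with
Var(eps_t) = sigma^2, the variance is
  gamma(0) = sigma^2 * (1 + sum_i theta_i^2).
  sum_i theta_i^2 = (0.73)^2 = 0.5329.
  gamma(0) = 3 * (1 + 0.5329) = 3 * 1.5329 = 4.5987.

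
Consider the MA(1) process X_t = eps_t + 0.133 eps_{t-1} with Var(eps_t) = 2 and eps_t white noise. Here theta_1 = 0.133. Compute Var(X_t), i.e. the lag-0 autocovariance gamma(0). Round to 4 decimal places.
\gamma(0) = 2.0354

For an MA(q) process X_t = eps_t + sum_i theta_i eps_{t-i} with
Var(eps_t) = sigma^2, the variance is
  gamma(0) = sigma^2 * (1 + sum_i theta_i^2).
  sum_i theta_i^2 = (0.133)^2 = 0.017689.
  gamma(0) = 2 * (1 + 0.017689) = 2 * 1.017689 = 2.035378, which rounds to 2.0354.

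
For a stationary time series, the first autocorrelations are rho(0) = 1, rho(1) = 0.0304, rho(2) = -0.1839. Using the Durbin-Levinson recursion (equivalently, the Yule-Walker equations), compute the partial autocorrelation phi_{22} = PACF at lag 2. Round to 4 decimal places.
\phi_{22} = -0.1850

The PACF at lag k is phi_{kk}, the last component of the solution
to the Yule-Walker system G_k phi = r_k where
  (G_k)_{ij} = rho(|i - j|), (r_k)_i = rho(i), i,j = 1..k.
Equivalently, Durbin-Levinson gives phi_{kk} iteratively:
  phi_{11} = rho(1)
  phi_{kk} = [rho(k) - sum_{j=1..k-1} phi_{k-1,j} rho(k-j)]
            / [1 - sum_{j=1..k-1} phi_{k-1,j} rho(j)],
  phi_{k,j} = phi_{k-1,j} - phi_{kk} phi_{k-1,k-j},  j = 1..k-1.
Step k = 1:
  phi_11 = rho(1) = 0.0304.
Step k = 2:
  phi_22 = [rho(2) - phi_11 rho(1)] / [1 - phi_11 rho(1)] = [-0.1839 - (0.0304)(0.0304)] / [1 - (0.0304)(0.0304)]
         = -0.18482416 / 0.99907584 = -0.185.
Therefore phi_{22} = -0.1850.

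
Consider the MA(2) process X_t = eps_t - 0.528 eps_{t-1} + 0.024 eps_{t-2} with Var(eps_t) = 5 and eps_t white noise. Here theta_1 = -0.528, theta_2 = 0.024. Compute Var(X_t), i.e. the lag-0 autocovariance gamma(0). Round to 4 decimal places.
\gamma(0) = 6.3968

For an MA(q) process X_t = eps_t + sum_i theta_i eps_{t-i} with
Var(eps_t) = sigma^2, the variance is
  gamma(0) = sigma^2 * (1 + sum_i theta_i^2).
  sum_i theta_i^2 = (-0.528)^2 + (0.024)^2 = 0.278784 + 0.000576 = 0.27936.
  gamma(0) = 5 * (1 + 0.27936) = 5 * 1.27936 = 6.3968.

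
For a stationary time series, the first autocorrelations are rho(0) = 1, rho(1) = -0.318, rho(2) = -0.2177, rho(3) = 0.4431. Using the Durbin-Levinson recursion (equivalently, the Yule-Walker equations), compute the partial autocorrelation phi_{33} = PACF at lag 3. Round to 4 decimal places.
\phi_{33} = 0.3010

The PACF at lag k is phi_{kk}, the last component of the solution
to the Yule-Walker system G_k phi = r_k where
  (G_k)_{ij} = rho(|i - j|), (r_k)_i = rho(i), i,j = 1..k.
Equivalently, Durbin-Levinson gives phi_{kk} iteratively:
  phi_{11} = rho(1)
  phi_{kk} = [rho(k) - sum_{j=1..k-1} phi_{k-1,j} rho(k-j)]
            / [1 - sum_{j=1..k-1} phi_{k-1,j} rho(j)],
  phi_{k,j} = phi_{k-1,j} - phi_{kk} phi_{k-1,k-j},  j = 1..k-1.
Step k = 1:
  phi_11 = rho(1) = -0.318.
Step k = 2:
  phi_22 = [rho(2) - phi_11 rho(1)] / [1 - phi_11 rho(1)] = [-0.2177 - (-0.318)(-0.318)] / [1 - (-0.318)(-0.318)]
         = -0.318824 / 0.898876 = -0.354692.
  Update: phi_21 = phi_11 - phi_22 phi_11 = -0.318 - (-0.354692)(-0.318) = -0.430792.
Step k = 3:
  phi_33 = [rho(3) - phi_21 rho(2) - phi_22 rho(1)] / [1 - phi_21 rho(1) - phi_22 rho(2)]
    numerator   = 0.4431 - (-0.430792)(-0.2177) - (-0.354692)(-0.318) = 0.23652457
    denominator = 1 - (-0.430792)(-0.318) - (-0.354692)(-0.2177) = 0.78579172
  phi_33 = 0.23652457 / 0.78579172 = 0.301.
Therefore phi_{33} = 0.3010.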